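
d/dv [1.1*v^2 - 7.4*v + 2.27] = 2.2*v - 7.4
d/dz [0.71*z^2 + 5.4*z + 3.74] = 1.42*z + 5.4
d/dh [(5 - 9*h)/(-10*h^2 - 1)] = (-90*h^2 + 100*h + 9)/(100*h^4 + 20*h^2 + 1)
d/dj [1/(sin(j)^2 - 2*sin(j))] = 2*(1 - sin(j))*cos(j)/((sin(j) - 2)^2*sin(j)^2)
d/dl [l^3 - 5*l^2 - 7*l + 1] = 3*l^2 - 10*l - 7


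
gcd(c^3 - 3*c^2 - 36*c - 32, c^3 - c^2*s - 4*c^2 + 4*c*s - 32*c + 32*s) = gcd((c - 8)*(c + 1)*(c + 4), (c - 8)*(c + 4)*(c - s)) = c^2 - 4*c - 32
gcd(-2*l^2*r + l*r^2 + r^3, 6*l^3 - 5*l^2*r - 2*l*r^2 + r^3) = -2*l^2 + l*r + r^2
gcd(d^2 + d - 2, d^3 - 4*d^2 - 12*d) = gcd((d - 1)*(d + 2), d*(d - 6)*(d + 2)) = d + 2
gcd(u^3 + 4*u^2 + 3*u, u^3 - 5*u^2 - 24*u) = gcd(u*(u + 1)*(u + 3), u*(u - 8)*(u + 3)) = u^2 + 3*u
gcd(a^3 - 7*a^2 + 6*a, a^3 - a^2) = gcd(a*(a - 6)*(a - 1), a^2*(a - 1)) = a^2 - a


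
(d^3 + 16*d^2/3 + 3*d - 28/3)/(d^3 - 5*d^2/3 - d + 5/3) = (3*d^2 + 19*d + 28)/(3*d^2 - 2*d - 5)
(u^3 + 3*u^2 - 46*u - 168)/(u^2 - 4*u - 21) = (u^2 + 10*u + 24)/(u + 3)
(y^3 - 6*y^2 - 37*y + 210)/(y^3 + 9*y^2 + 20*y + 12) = (y^2 - 12*y + 35)/(y^2 + 3*y + 2)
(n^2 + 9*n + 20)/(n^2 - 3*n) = (n^2 + 9*n + 20)/(n*(n - 3))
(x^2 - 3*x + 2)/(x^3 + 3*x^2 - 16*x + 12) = 1/(x + 6)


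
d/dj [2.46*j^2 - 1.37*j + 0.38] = 4.92*j - 1.37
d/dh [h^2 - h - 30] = 2*h - 1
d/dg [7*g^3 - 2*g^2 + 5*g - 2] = 21*g^2 - 4*g + 5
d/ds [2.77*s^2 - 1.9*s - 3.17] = 5.54*s - 1.9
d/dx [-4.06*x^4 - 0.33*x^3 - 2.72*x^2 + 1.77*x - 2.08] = -16.24*x^3 - 0.99*x^2 - 5.44*x + 1.77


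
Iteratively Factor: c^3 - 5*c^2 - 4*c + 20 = (c - 2)*(c^2 - 3*c - 10) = (c - 5)*(c - 2)*(c + 2)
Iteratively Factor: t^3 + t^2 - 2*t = (t + 2)*(t^2 - t) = t*(t + 2)*(t - 1)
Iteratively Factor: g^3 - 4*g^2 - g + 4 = (g + 1)*(g^2 - 5*g + 4) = (g - 4)*(g + 1)*(g - 1)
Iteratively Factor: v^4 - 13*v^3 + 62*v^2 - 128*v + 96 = (v - 3)*(v^3 - 10*v^2 + 32*v - 32) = (v - 4)*(v - 3)*(v^2 - 6*v + 8) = (v - 4)*(v - 3)*(v - 2)*(v - 4)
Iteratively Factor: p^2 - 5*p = (p - 5)*(p)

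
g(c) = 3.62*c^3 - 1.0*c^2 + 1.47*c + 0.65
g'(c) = 10.86*c^2 - 2.0*c + 1.47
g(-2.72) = -83.59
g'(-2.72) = 87.26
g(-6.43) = -1012.52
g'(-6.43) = 463.34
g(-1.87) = -29.27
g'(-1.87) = 43.19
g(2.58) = 59.95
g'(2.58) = 68.60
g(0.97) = 4.44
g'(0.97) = 9.75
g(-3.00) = -110.50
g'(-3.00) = 105.21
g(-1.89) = -30.14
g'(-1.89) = 44.04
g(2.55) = 57.92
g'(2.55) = 66.99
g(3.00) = 93.80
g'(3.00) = 93.21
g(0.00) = 0.65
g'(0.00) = 1.47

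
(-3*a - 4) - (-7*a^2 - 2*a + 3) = 7*a^2 - a - 7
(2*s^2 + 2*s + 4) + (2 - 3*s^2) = -s^2 + 2*s + 6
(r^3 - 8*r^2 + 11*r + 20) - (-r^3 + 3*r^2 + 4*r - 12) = 2*r^3 - 11*r^2 + 7*r + 32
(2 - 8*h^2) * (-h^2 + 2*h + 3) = 8*h^4 - 16*h^3 - 26*h^2 + 4*h + 6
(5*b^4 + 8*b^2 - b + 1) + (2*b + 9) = 5*b^4 + 8*b^2 + b + 10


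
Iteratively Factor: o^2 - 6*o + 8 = (o - 4)*(o - 2)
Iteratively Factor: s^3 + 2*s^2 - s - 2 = (s + 1)*(s^2 + s - 2) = (s + 1)*(s + 2)*(s - 1)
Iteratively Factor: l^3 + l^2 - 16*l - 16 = (l - 4)*(l^2 + 5*l + 4) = (l - 4)*(l + 4)*(l + 1)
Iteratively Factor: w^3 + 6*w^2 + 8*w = (w + 4)*(w^2 + 2*w) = (w + 2)*(w + 4)*(w)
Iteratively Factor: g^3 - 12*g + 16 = (g + 4)*(g^2 - 4*g + 4) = (g - 2)*(g + 4)*(g - 2)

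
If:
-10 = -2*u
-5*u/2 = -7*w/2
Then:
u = 5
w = 25/7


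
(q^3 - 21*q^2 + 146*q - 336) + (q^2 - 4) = q^3 - 20*q^2 + 146*q - 340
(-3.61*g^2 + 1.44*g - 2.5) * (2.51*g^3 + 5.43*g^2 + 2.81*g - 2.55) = -9.0611*g^5 - 15.9879*g^4 - 8.5999*g^3 - 0.3231*g^2 - 10.697*g + 6.375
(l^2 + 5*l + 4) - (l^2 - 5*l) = 10*l + 4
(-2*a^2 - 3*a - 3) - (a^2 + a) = -3*a^2 - 4*a - 3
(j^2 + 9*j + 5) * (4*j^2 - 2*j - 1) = 4*j^4 + 34*j^3 + j^2 - 19*j - 5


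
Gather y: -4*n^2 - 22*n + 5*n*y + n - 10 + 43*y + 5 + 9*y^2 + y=-4*n^2 - 21*n + 9*y^2 + y*(5*n + 44) - 5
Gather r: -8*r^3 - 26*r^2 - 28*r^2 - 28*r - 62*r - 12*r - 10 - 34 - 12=-8*r^3 - 54*r^2 - 102*r - 56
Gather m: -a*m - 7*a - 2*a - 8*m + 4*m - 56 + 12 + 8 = -9*a + m*(-a - 4) - 36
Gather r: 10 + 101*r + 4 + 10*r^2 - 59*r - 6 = 10*r^2 + 42*r + 8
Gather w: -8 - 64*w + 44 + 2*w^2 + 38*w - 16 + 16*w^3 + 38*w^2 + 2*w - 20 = 16*w^3 + 40*w^2 - 24*w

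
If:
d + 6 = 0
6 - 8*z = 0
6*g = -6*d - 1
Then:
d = -6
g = 35/6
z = 3/4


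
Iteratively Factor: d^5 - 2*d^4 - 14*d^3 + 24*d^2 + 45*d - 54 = (d + 3)*(d^4 - 5*d^3 + d^2 + 21*d - 18) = (d - 1)*(d + 3)*(d^3 - 4*d^2 - 3*d + 18) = (d - 1)*(d + 2)*(d + 3)*(d^2 - 6*d + 9) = (d - 3)*(d - 1)*(d + 2)*(d + 3)*(d - 3)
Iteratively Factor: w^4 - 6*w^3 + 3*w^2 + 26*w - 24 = (w - 4)*(w^3 - 2*w^2 - 5*w + 6) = (w - 4)*(w - 3)*(w^2 + w - 2) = (w - 4)*(w - 3)*(w - 1)*(w + 2)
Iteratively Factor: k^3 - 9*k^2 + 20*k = (k - 4)*(k^2 - 5*k) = k*(k - 4)*(k - 5)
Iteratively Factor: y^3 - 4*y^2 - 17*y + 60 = (y - 3)*(y^2 - y - 20) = (y - 3)*(y + 4)*(y - 5)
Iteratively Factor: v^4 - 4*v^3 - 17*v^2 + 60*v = (v)*(v^3 - 4*v^2 - 17*v + 60) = v*(v - 3)*(v^2 - v - 20) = v*(v - 3)*(v + 4)*(v - 5)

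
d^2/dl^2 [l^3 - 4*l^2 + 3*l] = 6*l - 8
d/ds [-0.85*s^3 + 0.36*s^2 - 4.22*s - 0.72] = -2.55*s^2 + 0.72*s - 4.22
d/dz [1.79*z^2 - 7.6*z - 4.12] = 3.58*z - 7.6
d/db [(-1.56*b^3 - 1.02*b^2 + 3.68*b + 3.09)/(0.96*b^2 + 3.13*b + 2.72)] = (-1.4976*b^4 - 9.7656*b^3 - 19.455*b^2 - 11.4816*b + 0.337900000000001)/(0.9216*b^4 + 6.0096*b^3 + 15.0193*b^2 + 17.0272*b + 7.3984)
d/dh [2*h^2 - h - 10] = 4*h - 1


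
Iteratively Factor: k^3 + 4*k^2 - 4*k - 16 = (k - 2)*(k^2 + 6*k + 8) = (k - 2)*(k + 2)*(k + 4)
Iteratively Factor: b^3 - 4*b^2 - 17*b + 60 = (b - 3)*(b^2 - b - 20) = (b - 5)*(b - 3)*(b + 4)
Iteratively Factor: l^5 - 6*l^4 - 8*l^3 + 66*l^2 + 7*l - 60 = (l - 4)*(l^4 - 2*l^3 - 16*l^2 + 2*l + 15) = (l - 4)*(l + 3)*(l^3 - 5*l^2 - l + 5) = (l - 4)*(l - 1)*(l + 3)*(l^2 - 4*l - 5) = (l - 5)*(l - 4)*(l - 1)*(l + 3)*(l + 1)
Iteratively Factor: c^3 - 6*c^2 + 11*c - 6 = (c - 2)*(c^2 - 4*c + 3) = (c - 3)*(c - 2)*(c - 1)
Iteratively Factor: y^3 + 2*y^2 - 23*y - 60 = (y + 4)*(y^2 - 2*y - 15) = (y + 3)*(y + 4)*(y - 5)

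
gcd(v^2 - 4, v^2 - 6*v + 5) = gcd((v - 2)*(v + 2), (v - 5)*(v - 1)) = 1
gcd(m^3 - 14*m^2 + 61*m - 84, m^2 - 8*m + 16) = m - 4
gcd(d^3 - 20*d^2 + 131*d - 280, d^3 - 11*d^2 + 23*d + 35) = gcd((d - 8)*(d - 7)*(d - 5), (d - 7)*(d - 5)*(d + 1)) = d^2 - 12*d + 35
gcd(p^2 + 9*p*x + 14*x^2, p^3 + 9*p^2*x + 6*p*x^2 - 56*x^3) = p + 7*x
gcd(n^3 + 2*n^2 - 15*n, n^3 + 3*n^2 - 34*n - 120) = n + 5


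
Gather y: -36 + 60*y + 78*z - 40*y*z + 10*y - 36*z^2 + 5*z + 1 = y*(70 - 40*z) - 36*z^2 + 83*z - 35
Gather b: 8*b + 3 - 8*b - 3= 0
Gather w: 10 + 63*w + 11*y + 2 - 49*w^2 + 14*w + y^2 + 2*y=-49*w^2 + 77*w + y^2 + 13*y + 12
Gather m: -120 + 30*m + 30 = 30*m - 90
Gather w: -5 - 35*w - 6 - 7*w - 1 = -42*w - 12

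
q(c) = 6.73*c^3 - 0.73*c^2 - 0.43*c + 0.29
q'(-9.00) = 1648.10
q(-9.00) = -4961.14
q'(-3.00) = 185.66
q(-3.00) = -186.70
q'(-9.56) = 1858.76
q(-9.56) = -5942.47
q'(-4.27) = 373.93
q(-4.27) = -535.14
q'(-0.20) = 0.67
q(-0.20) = 0.29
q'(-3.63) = 270.91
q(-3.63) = -329.68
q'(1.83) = 64.51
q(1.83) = 38.30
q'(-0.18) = 0.49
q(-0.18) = 0.30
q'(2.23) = 96.72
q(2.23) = 70.33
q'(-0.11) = -0.03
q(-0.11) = 0.32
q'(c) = 20.19*c^2 - 1.46*c - 0.43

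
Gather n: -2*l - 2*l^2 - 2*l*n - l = -2*l^2 - 2*l*n - 3*l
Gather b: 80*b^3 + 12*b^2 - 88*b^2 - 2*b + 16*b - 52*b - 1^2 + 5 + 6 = 80*b^3 - 76*b^2 - 38*b + 10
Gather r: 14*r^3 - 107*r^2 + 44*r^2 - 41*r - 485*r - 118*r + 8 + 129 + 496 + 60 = 14*r^3 - 63*r^2 - 644*r + 693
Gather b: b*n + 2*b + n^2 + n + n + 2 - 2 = b*(n + 2) + n^2 + 2*n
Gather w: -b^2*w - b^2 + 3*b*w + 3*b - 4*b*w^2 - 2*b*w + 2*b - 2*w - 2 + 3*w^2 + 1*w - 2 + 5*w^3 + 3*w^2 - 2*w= -b^2 + 5*b + 5*w^3 + w^2*(6 - 4*b) + w*(-b^2 + b - 3) - 4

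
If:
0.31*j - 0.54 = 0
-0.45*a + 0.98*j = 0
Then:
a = 3.79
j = 1.74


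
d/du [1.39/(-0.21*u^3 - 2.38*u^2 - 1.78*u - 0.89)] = (0.8757*u^2 + 6.6164*u + 2.4742)/(0.21*u^3 + 2.38*u^2 + 1.78*u + 0.89)^2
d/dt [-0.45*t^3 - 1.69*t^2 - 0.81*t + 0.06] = -1.35*t^2 - 3.38*t - 0.81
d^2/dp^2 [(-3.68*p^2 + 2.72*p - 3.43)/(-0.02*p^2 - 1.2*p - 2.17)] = (-0.178816*p^3 - 0.950040000000005*p^2 + 1.20220799999999*p + 58.40394)/(8.0e-6*p^6 + 0.00144*p^5 + 0.089004*p^4 + 2.04048*p^3 + 9.656934*p^2 + 16.95204*p + 10.218313)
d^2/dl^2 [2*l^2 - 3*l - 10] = 4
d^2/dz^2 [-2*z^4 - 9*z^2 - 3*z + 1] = -24*z^2 - 18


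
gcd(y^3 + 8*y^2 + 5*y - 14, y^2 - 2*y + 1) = y - 1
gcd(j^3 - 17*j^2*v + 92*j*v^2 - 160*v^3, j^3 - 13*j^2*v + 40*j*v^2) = j^2 - 13*j*v + 40*v^2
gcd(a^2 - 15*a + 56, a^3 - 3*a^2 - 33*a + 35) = a - 7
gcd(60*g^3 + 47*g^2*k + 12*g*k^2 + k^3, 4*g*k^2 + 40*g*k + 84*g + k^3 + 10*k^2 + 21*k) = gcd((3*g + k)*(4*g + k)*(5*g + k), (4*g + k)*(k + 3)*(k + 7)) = 4*g + k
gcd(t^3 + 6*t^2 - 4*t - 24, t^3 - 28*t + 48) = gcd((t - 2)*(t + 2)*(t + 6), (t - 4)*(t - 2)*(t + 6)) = t^2 + 4*t - 12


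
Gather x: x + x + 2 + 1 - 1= 2*x + 2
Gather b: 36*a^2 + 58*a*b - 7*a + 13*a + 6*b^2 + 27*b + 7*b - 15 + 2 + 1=36*a^2 + 6*a + 6*b^2 + b*(58*a + 34) - 12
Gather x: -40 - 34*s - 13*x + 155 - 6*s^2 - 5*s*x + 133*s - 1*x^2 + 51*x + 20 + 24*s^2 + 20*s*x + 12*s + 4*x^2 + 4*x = 18*s^2 + 111*s + 3*x^2 + x*(15*s + 42) + 135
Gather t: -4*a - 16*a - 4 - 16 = -20*a - 20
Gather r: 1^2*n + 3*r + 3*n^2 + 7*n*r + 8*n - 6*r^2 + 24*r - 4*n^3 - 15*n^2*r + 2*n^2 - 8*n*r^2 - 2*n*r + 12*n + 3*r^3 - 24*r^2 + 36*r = -4*n^3 + 5*n^2 + 21*n + 3*r^3 + r^2*(-8*n - 30) + r*(-15*n^2 + 5*n + 63)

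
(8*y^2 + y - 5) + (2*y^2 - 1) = 10*y^2 + y - 6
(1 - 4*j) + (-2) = -4*j - 1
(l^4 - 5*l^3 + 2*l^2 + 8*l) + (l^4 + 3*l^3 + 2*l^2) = 2*l^4 - 2*l^3 + 4*l^2 + 8*l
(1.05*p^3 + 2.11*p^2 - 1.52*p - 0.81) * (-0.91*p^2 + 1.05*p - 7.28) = -0.9555*p^5 - 0.8176*p^4 - 4.0453*p^3 - 16.2197*p^2 + 10.2151*p + 5.8968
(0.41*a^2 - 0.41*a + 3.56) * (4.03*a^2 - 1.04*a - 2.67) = 1.6523*a^4 - 2.0787*a^3 + 13.6785*a^2 - 2.6077*a - 9.5052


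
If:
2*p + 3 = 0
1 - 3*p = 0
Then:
No Solution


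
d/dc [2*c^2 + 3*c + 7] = 4*c + 3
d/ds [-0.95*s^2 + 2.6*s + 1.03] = 2.6 - 1.9*s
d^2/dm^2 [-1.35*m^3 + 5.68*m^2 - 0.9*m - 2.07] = 11.36 - 8.1*m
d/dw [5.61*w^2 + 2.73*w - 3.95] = 11.22*w + 2.73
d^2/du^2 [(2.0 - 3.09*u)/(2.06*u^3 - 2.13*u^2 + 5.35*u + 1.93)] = (-78.676344*u^5 + 183.196212*u^4 - 100.337862*u^3 + 334.117464*u^2 - 260.671686*u + 194.74519)/(8.741816*u^9 - 27.116604*u^8 + 96.147822*u^7 - 125.941533*u^6 + 198.893571*u^5 - 29.005944*u^4 + 44.190367*u^3 + 141.922164*u^2 + 59.784645*u + 7.189057)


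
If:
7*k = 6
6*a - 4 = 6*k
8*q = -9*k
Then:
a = 32/21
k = 6/7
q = -27/28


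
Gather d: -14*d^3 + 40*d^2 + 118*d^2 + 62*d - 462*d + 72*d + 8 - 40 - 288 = -14*d^3 + 158*d^2 - 328*d - 320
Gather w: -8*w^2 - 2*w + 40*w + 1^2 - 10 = -8*w^2 + 38*w - 9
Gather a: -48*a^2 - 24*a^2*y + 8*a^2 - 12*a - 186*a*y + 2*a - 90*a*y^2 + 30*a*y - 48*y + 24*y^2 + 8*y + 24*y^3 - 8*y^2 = a^2*(-24*y - 40) + a*(-90*y^2 - 156*y - 10) + 24*y^3 + 16*y^2 - 40*y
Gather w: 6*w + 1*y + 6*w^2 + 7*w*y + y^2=6*w^2 + w*(7*y + 6) + y^2 + y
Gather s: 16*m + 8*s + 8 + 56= 16*m + 8*s + 64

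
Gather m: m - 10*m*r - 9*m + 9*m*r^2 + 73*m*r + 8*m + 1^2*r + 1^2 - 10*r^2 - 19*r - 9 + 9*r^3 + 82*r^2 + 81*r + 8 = m*(9*r^2 + 63*r) + 9*r^3 + 72*r^2 + 63*r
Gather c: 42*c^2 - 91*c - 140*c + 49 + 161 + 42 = 42*c^2 - 231*c + 252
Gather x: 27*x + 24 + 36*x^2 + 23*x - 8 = 36*x^2 + 50*x + 16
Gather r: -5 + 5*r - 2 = 5*r - 7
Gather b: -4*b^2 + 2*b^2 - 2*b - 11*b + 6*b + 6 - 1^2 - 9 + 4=-2*b^2 - 7*b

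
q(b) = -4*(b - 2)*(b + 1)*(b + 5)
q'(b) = -4*(b - 2)*(b + 1) - 4*(b - 2)*(b + 5) - 4*(b + 1)*(b + 5) = -12*b^2 - 32*b + 28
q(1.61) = 26.91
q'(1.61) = -54.63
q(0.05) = 41.36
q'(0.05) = 26.37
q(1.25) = 42.19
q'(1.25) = -30.75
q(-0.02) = 39.43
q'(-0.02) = 28.64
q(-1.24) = -11.70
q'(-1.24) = 49.23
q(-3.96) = -73.39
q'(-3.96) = -33.46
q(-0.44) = 24.92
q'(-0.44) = 39.76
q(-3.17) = -82.12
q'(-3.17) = 8.85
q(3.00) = -128.00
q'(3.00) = -176.00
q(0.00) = 40.00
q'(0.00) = 28.00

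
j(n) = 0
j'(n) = 0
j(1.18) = 0.00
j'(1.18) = 0.00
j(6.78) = 0.00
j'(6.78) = 0.00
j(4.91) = 0.00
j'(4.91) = 0.00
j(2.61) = 0.00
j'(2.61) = 0.00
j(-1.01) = 0.00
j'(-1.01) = 0.00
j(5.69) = 0.00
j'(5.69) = 0.00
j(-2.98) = 0.00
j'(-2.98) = 0.00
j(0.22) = 0.00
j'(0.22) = 0.00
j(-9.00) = 0.00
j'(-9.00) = 0.00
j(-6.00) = 0.00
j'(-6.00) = 0.00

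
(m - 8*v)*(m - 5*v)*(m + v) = m^3 - 12*m^2*v + 27*m*v^2 + 40*v^3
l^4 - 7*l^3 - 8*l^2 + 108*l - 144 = (l - 6)*(l - 3)*(l - 2)*(l + 4)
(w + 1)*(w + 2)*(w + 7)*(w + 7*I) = w^4 + 10*w^3 + 7*I*w^3 + 23*w^2 + 70*I*w^2 + 14*w + 161*I*w + 98*I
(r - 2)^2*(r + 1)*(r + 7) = r^4 + 4*r^3 - 21*r^2 + 4*r + 28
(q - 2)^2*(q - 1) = q^3 - 5*q^2 + 8*q - 4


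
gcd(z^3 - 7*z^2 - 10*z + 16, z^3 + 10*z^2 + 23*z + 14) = z + 2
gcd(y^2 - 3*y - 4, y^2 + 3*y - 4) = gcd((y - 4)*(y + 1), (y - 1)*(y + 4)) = 1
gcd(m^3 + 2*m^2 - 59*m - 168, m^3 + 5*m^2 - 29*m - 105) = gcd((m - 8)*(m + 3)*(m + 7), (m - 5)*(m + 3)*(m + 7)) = m^2 + 10*m + 21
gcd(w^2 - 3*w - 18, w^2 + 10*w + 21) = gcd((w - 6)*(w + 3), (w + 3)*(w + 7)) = w + 3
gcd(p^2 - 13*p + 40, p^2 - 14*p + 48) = p - 8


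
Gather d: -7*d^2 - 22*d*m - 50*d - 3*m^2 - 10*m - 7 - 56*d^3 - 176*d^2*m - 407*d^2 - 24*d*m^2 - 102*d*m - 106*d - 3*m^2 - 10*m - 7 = -56*d^3 + d^2*(-176*m - 414) + d*(-24*m^2 - 124*m - 156) - 6*m^2 - 20*m - 14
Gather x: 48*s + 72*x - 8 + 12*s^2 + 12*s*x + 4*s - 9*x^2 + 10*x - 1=12*s^2 + 52*s - 9*x^2 + x*(12*s + 82) - 9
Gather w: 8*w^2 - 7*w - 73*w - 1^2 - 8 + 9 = 8*w^2 - 80*w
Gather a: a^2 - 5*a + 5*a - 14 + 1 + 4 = a^2 - 9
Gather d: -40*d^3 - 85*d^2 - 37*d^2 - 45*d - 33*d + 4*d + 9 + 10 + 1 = -40*d^3 - 122*d^2 - 74*d + 20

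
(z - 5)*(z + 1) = z^2 - 4*z - 5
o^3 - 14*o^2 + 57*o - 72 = (o - 8)*(o - 3)^2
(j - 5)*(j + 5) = j^2 - 25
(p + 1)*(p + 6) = p^2 + 7*p + 6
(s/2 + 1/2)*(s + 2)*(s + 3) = s^3/2 + 3*s^2 + 11*s/2 + 3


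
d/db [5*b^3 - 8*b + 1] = 15*b^2 - 8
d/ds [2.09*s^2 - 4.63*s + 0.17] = 4.18*s - 4.63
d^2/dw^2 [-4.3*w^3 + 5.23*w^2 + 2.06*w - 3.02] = 10.46 - 25.8*w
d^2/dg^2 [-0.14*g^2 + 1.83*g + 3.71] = -0.280000000000000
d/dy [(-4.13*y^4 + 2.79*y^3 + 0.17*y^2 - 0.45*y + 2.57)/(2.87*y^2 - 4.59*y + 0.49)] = (-23.7062*y^5 + 64.8774*y^4 - 33.707*y^3 + 4.6125*y^2 - 14.5852*y + 11.5758)/(8.2369*y^4 - 26.3466*y^3 + 23.8807*y^2 - 4.4982*y + 0.2401)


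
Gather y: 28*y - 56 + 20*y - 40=48*y - 96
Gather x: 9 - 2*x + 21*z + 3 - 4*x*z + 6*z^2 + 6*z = x*(-4*z - 2) + 6*z^2 + 27*z + 12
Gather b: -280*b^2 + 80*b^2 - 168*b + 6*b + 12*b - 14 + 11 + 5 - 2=-200*b^2 - 150*b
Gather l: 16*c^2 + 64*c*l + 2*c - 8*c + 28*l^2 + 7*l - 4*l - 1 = 16*c^2 - 6*c + 28*l^2 + l*(64*c + 3) - 1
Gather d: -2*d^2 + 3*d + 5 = -2*d^2 + 3*d + 5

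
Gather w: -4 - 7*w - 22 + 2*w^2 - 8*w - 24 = 2*w^2 - 15*w - 50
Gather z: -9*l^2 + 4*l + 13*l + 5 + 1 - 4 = -9*l^2 + 17*l + 2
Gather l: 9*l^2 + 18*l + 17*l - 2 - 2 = 9*l^2 + 35*l - 4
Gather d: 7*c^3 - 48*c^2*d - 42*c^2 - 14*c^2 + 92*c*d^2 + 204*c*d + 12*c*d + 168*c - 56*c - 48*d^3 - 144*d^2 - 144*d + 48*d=7*c^3 - 56*c^2 + 112*c - 48*d^3 + d^2*(92*c - 144) + d*(-48*c^2 + 216*c - 96)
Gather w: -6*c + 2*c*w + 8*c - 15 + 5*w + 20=2*c + w*(2*c + 5) + 5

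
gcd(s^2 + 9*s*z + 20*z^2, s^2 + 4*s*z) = s + 4*z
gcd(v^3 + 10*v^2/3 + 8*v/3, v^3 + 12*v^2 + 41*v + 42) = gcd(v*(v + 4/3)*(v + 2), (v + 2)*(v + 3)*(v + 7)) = v + 2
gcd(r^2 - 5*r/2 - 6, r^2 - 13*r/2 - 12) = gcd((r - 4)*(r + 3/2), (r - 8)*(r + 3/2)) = r + 3/2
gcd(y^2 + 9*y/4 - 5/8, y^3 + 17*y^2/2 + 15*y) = y + 5/2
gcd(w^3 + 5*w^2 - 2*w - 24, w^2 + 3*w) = w + 3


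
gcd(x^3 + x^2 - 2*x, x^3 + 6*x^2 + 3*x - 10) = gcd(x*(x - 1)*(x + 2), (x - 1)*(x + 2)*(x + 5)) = x^2 + x - 2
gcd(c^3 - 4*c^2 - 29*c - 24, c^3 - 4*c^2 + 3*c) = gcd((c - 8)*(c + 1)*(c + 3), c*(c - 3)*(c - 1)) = 1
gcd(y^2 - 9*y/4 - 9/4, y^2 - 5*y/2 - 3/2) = y - 3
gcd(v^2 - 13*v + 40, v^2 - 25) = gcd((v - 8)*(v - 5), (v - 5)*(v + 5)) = v - 5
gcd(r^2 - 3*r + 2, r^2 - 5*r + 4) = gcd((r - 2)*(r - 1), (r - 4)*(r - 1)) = r - 1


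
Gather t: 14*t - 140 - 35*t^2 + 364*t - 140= -35*t^2 + 378*t - 280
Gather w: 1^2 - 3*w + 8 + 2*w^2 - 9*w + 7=2*w^2 - 12*w + 16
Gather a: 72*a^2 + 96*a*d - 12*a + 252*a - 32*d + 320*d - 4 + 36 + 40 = 72*a^2 + a*(96*d + 240) + 288*d + 72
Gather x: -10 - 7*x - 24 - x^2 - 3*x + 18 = -x^2 - 10*x - 16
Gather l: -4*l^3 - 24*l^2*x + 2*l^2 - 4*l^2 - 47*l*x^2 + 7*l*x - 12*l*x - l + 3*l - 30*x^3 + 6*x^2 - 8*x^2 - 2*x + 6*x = -4*l^3 + l^2*(-24*x - 2) + l*(-47*x^2 - 5*x + 2) - 30*x^3 - 2*x^2 + 4*x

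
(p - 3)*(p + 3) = p^2 - 9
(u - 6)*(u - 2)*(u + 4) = u^3 - 4*u^2 - 20*u + 48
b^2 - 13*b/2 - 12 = (b - 8)*(b + 3/2)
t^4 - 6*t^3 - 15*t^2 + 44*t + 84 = (t - 7)*(t - 3)*(t + 2)^2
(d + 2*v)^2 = d^2 + 4*d*v + 4*v^2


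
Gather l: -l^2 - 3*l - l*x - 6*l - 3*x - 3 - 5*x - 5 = -l^2 + l*(-x - 9) - 8*x - 8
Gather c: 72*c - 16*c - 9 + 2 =56*c - 7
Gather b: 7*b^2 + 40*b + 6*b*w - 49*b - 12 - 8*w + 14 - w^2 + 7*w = 7*b^2 + b*(6*w - 9) - w^2 - w + 2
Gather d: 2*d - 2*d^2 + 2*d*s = -2*d^2 + d*(2*s + 2)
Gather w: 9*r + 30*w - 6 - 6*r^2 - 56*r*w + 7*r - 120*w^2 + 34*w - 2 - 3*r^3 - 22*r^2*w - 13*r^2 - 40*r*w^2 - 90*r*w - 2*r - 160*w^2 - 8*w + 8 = -3*r^3 - 19*r^2 + 14*r + w^2*(-40*r - 280) + w*(-22*r^2 - 146*r + 56)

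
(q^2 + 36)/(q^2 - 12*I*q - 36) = (q + 6*I)/(q - 6*I)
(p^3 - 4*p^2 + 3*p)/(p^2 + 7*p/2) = 2*(p^2 - 4*p + 3)/(2*p + 7)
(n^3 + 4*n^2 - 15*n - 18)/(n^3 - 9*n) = (n^2 + 7*n + 6)/(n*(n + 3))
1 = 1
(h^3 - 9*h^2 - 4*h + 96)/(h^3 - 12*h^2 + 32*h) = (h + 3)/h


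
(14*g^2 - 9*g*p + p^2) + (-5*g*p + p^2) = 14*g^2 - 14*g*p + 2*p^2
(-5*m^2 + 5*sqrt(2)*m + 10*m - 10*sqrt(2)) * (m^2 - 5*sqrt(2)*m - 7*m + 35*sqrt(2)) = -5*m^4 + 30*sqrt(2)*m^3 + 45*m^3 - 270*sqrt(2)*m^2 - 120*m^2 + 450*m + 420*sqrt(2)*m - 700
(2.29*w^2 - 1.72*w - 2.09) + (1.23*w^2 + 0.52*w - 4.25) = 3.52*w^2 - 1.2*w - 6.34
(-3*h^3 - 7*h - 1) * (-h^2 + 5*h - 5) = 3*h^5 - 15*h^4 + 22*h^3 - 34*h^2 + 30*h + 5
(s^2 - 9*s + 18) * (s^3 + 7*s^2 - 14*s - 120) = s^5 - 2*s^4 - 59*s^3 + 132*s^2 + 828*s - 2160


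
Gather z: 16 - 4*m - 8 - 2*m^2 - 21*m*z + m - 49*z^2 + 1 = -2*m^2 - 21*m*z - 3*m - 49*z^2 + 9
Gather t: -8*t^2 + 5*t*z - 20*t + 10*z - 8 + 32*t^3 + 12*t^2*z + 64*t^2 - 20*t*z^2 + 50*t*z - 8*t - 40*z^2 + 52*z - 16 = 32*t^3 + t^2*(12*z + 56) + t*(-20*z^2 + 55*z - 28) - 40*z^2 + 62*z - 24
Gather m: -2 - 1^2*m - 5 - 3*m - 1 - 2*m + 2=-6*m - 6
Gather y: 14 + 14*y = 14*y + 14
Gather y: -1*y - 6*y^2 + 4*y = -6*y^2 + 3*y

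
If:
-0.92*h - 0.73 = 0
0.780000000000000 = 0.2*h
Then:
No Solution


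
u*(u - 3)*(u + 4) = u^3 + u^2 - 12*u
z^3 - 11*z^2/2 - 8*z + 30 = (z - 6)*(z - 2)*(z + 5/2)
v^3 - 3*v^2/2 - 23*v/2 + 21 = (v - 3)*(v - 2)*(v + 7/2)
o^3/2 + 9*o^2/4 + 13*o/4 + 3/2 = (o/2 + 1/2)*(o + 3/2)*(o + 2)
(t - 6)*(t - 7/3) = t^2 - 25*t/3 + 14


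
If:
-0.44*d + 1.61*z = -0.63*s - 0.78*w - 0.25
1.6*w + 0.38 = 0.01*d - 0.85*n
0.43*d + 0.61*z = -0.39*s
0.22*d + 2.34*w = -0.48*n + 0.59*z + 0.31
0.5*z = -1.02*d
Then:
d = 0.17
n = -0.82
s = 0.35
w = 0.20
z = -0.34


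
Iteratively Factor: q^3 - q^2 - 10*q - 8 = (q + 1)*(q^2 - 2*q - 8) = (q + 1)*(q + 2)*(q - 4)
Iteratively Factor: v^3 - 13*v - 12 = (v + 1)*(v^2 - v - 12) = (v - 4)*(v + 1)*(v + 3)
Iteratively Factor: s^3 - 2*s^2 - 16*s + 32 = (s - 2)*(s^2 - 16) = (s - 4)*(s - 2)*(s + 4)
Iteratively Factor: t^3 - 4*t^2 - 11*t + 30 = (t + 3)*(t^2 - 7*t + 10) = (t - 2)*(t + 3)*(t - 5)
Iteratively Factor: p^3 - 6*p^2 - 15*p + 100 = (p - 5)*(p^2 - p - 20) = (p - 5)^2*(p + 4)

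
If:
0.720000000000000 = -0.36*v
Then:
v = -2.00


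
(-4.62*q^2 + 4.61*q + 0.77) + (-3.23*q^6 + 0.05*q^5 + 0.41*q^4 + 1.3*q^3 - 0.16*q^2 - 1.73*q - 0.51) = -3.23*q^6 + 0.05*q^5 + 0.41*q^4 + 1.3*q^3 - 4.78*q^2 + 2.88*q + 0.26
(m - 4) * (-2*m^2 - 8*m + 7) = -2*m^3 + 39*m - 28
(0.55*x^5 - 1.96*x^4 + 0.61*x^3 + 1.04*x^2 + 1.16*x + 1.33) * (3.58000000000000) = 1.969*x^5 - 7.0168*x^4 + 2.1838*x^3 + 3.7232*x^2 + 4.1528*x + 4.7614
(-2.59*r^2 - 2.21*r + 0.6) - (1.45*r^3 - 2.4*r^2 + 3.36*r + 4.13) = -1.45*r^3 - 0.19*r^2 - 5.57*r - 3.53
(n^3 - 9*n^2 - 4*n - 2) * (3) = 3*n^3 - 27*n^2 - 12*n - 6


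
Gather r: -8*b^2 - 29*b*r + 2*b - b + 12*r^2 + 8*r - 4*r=-8*b^2 + b + 12*r^2 + r*(4 - 29*b)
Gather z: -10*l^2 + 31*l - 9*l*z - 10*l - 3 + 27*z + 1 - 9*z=-10*l^2 + 21*l + z*(18 - 9*l) - 2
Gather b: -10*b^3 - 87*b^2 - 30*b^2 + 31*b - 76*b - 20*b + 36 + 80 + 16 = -10*b^3 - 117*b^2 - 65*b + 132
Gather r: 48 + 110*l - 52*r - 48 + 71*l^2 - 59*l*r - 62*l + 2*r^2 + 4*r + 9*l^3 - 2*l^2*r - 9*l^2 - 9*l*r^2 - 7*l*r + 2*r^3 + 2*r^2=9*l^3 + 62*l^2 + 48*l + 2*r^3 + r^2*(4 - 9*l) + r*(-2*l^2 - 66*l - 48)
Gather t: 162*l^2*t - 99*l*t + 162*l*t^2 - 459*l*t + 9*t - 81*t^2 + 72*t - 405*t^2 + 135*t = t^2*(162*l - 486) + t*(162*l^2 - 558*l + 216)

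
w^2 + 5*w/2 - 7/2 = (w - 1)*(w + 7/2)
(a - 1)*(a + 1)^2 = a^3 + a^2 - a - 1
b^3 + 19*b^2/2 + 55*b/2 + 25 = (b + 2)*(b + 5/2)*(b + 5)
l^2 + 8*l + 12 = (l + 2)*(l + 6)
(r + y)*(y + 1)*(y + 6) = r*y^2 + 7*r*y + 6*r + y^3 + 7*y^2 + 6*y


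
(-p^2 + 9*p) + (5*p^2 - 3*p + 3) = 4*p^2 + 6*p + 3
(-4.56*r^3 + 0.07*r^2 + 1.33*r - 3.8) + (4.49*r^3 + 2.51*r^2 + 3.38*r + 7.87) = -0.0699999999999994*r^3 + 2.58*r^2 + 4.71*r + 4.07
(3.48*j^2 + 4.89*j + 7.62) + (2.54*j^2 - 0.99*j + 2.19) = 6.02*j^2 + 3.9*j + 9.81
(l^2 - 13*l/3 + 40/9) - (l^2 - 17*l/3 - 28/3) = 4*l/3 + 124/9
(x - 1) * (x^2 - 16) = x^3 - x^2 - 16*x + 16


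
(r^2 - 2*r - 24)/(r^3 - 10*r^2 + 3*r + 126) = (r + 4)/(r^2 - 4*r - 21)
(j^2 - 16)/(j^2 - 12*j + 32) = (j + 4)/(j - 8)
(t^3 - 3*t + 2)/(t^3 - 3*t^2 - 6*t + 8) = (t - 1)/(t - 4)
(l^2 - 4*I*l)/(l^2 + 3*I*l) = (l - 4*I)/(l + 3*I)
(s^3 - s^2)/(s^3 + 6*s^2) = (s - 1)/(s + 6)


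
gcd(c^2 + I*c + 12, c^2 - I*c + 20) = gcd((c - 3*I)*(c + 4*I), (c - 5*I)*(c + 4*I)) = c + 4*I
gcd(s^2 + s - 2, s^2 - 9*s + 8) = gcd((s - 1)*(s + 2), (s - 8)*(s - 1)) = s - 1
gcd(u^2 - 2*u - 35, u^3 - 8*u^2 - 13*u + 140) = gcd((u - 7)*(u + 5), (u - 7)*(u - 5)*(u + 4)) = u - 7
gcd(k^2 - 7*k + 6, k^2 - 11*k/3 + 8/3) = k - 1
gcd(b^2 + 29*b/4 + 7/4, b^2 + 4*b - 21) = b + 7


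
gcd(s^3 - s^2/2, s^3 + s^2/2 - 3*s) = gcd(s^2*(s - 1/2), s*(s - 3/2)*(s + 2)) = s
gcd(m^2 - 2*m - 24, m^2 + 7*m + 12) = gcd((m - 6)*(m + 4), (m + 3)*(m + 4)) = m + 4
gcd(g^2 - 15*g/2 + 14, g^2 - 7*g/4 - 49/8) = g - 7/2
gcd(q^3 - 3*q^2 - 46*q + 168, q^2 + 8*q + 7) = q + 7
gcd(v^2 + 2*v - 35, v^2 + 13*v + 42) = v + 7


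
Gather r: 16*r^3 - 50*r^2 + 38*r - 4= 16*r^3 - 50*r^2 + 38*r - 4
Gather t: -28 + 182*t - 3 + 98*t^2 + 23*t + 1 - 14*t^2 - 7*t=84*t^2 + 198*t - 30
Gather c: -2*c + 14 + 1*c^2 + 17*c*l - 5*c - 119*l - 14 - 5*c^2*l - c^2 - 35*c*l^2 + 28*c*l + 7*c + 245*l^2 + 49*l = -5*c^2*l + c*(-35*l^2 + 45*l) + 245*l^2 - 70*l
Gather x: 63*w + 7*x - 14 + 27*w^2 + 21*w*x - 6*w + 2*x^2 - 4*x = 27*w^2 + 57*w + 2*x^2 + x*(21*w + 3) - 14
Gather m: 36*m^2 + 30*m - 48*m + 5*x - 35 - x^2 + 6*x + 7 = 36*m^2 - 18*m - x^2 + 11*x - 28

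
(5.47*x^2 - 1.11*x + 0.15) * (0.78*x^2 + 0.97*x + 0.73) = 4.2666*x^4 + 4.4401*x^3 + 3.0334*x^2 - 0.6648*x + 0.1095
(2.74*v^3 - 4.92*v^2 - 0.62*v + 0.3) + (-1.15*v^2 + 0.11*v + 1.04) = 2.74*v^3 - 6.07*v^2 - 0.51*v + 1.34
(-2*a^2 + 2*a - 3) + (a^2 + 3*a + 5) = -a^2 + 5*a + 2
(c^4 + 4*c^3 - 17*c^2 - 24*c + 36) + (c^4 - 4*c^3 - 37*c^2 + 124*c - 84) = 2*c^4 - 54*c^2 + 100*c - 48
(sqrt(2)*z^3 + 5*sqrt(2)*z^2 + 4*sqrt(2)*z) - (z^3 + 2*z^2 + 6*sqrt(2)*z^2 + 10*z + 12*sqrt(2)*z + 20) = -z^3 + sqrt(2)*z^3 - 2*z^2 - sqrt(2)*z^2 - 8*sqrt(2)*z - 10*z - 20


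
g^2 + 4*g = g*(g + 4)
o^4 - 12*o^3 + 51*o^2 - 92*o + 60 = (o - 5)*(o - 3)*(o - 2)^2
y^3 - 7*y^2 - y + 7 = (y - 7)*(y - 1)*(y + 1)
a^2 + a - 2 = (a - 1)*(a + 2)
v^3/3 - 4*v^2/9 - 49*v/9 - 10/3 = (v/3 + 1)*(v - 5)*(v + 2/3)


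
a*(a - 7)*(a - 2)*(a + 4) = a^4 - 5*a^3 - 22*a^2 + 56*a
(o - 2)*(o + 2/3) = o^2 - 4*o/3 - 4/3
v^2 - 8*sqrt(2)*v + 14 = (v - 7*sqrt(2))*(v - sqrt(2))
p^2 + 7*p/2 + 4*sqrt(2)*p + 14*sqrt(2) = (p + 7/2)*(p + 4*sqrt(2))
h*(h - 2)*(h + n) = h^3 + h^2*n - 2*h^2 - 2*h*n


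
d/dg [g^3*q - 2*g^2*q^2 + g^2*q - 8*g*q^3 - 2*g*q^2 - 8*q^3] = q*(3*g^2 - 4*g*q + 2*g - 8*q^2 - 2*q)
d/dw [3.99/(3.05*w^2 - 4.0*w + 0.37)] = (15.96 - 24.339*w)/(3.05*w^2 - 4.0*w + 0.37)^2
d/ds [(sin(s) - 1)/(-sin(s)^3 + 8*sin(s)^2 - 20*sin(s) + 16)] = (-7*sin(s) - cos(2*s) + 3)*cos(s)/((sin(s) - 4)^2*(sin(s) - 2)^3)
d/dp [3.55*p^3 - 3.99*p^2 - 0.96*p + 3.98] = 10.65*p^2 - 7.98*p - 0.96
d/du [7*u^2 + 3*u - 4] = 14*u + 3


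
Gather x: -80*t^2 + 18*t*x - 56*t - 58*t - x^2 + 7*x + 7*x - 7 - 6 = -80*t^2 - 114*t - x^2 + x*(18*t + 14) - 13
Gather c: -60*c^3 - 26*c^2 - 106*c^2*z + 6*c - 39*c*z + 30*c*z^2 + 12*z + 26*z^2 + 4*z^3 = -60*c^3 + c^2*(-106*z - 26) + c*(30*z^2 - 39*z + 6) + 4*z^3 + 26*z^2 + 12*z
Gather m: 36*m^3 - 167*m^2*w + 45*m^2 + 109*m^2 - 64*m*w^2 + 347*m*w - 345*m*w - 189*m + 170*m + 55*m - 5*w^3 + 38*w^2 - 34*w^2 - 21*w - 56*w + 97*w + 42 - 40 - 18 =36*m^3 + m^2*(154 - 167*w) + m*(-64*w^2 + 2*w + 36) - 5*w^3 + 4*w^2 + 20*w - 16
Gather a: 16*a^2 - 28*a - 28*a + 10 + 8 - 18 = 16*a^2 - 56*a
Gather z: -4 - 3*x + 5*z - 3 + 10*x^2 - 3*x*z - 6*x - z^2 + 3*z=10*x^2 - 9*x - z^2 + z*(8 - 3*x) - 7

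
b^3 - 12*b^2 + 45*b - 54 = (b - 6)*(b - 3)^2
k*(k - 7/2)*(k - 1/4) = k^3 - 15*k^2/4 + 7*k/8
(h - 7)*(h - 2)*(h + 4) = h^3 - 5*h^2 - 22*h + 56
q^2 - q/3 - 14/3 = (q - 7/3)*(q + 2)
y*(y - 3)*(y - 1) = y^3 - 4*y^2 + 3*y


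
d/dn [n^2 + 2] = 2*n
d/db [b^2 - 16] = 2*b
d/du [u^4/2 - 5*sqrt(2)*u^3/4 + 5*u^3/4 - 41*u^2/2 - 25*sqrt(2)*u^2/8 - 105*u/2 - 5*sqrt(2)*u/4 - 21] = 2*u^3 - 15*sqrt(2)*u^2/4 + 15*u^2/4 - 41*u - 25*sqrt(2)*u/4 - 105/2 - 5*sqrt(2)/4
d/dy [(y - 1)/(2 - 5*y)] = -3/(5*y - 2)^2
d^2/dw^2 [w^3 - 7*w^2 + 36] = 6*w - 14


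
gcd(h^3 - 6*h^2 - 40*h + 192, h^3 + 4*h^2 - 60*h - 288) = h^2 - 2*h - 48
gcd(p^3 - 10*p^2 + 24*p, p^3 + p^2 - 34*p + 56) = p - 4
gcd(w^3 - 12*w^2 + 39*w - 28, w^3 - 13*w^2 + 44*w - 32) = w^2 - 5*w + 4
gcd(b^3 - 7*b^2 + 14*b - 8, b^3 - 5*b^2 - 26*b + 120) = b - 4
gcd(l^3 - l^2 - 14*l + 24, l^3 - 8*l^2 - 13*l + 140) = l + 4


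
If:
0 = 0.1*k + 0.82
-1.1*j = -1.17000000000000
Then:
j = 1.06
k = -8.20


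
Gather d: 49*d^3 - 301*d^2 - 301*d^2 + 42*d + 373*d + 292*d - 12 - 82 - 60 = 49*d^3 - 602*d^2 + 707*d - 154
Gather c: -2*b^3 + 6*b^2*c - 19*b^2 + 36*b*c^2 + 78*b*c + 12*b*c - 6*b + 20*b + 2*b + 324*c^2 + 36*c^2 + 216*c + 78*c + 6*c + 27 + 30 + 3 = -2*b^3 - 19*b^2 + 16*b + c^2*(36*b + 360) + c*(6*b^2 + 90*b + 300) + 60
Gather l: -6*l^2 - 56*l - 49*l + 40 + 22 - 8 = -6*l^2 - 105*l + 54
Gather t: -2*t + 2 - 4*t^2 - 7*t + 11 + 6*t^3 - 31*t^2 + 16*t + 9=6*t^3 - 35*t^2 + 7*t + 22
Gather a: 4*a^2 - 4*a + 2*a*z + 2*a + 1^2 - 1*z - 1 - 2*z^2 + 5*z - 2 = 4*a^2 + a*(2*z - 2) - 2*z^2 + 4*z - 2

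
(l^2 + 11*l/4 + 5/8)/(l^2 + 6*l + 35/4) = (4*l + 1)/(2*(2*l + 7))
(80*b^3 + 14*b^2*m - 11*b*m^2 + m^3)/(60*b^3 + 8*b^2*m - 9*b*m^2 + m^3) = (8*b - m)/(6*b - m)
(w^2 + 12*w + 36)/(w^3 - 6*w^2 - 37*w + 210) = (w + 6)/(w^2 - 12*w + 35)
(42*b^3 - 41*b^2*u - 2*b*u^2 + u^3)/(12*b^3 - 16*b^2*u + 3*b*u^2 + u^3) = (-7*b + u)/(-2*b + u)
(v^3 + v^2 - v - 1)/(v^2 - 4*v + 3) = (v^2 + 2*v + 1)/(v - 3)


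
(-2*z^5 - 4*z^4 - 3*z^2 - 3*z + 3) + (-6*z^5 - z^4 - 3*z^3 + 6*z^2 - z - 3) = -8*z^5 - 5*z^4 - 3*z^3 + 3*z^2 - 4*z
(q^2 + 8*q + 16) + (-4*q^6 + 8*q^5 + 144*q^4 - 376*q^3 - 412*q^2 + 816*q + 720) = -4*q^6 + 8*q^5 + 144*q^4 - 376*q^3 - 411*q^2 + 824*q + 736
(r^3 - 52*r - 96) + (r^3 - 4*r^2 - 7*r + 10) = 2*r^3 - 4*r^2 - 59*r - 86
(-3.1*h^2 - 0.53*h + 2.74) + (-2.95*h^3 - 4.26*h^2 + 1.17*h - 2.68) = -2.95*h^3 - 7.36*h^2 + 0.64*h + 0.0600000000000001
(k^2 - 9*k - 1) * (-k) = -k^3 + 9*k^2 + k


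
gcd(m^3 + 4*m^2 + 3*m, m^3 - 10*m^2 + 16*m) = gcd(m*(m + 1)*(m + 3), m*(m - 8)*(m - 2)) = m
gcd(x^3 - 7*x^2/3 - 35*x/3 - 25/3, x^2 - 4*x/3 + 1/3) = 1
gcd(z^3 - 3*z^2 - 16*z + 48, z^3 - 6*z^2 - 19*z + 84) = z^2 + z - 12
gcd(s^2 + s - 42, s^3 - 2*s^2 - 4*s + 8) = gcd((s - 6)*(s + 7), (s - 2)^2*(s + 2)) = 1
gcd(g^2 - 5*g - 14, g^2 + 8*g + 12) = g + 2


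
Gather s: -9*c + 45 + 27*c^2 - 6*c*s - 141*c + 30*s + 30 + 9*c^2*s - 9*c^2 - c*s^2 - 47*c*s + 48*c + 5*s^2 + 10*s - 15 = 18*c^2 - 102*c + s^2*(5 - c) + s*(9*c^2 - 53*c + 40) + 60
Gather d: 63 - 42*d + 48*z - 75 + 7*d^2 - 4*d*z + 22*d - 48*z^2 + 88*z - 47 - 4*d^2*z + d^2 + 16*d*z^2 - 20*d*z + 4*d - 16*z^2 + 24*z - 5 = d^2*(8 - 4*z) + d*(16*z^2 - 24*z - 16) - 64*z^2 + 160*z - 64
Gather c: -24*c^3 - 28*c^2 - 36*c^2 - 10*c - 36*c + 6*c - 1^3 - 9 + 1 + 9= -24*c^3 - 64*c^2 - 40*c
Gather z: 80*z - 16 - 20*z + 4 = 60*z - 12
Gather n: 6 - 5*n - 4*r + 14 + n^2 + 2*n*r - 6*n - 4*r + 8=n^2 + n*(2*r - 11) - 8*r + 28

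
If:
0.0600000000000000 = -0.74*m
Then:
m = -0.08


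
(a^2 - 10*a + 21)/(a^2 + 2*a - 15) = (a - 7)/(a + 5)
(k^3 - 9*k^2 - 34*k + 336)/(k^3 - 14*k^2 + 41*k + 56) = (k + 6)/(k + 1)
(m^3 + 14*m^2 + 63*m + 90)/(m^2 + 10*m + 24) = (m^2 + 8*m + 15)/(m + 4)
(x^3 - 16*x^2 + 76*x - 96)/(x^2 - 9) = (x^3 - 16*x^2 + 76*x - 96)/(x^2 - 9)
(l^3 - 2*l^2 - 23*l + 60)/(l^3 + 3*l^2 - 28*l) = (l^2 + 2*l - 15)/(l*(l + 7))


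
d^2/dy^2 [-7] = 0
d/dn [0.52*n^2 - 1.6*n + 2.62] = 1.04*n - 1.6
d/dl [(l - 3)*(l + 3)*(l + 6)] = 3*l^2 + 12*l - 9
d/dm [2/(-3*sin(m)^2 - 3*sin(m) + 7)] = 6*(2*sin(m) + 1)*cos(m)/(3*sin(m)^2 + 3*sin(m) - 7)^2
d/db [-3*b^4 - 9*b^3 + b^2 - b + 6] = -12*b^3 - 27*b^2 + 2*b - 1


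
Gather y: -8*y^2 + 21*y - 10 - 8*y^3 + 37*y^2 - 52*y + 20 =-8*y^3 + 29*y^2 - 31*y + 10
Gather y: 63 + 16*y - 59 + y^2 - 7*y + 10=y^2 + 9*y + 14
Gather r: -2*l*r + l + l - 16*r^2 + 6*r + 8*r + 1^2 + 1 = 2*l - 16*r^2 + r*(14 - 2*l) + 2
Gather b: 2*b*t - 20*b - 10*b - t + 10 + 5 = b*(2*t - 30) - t + 15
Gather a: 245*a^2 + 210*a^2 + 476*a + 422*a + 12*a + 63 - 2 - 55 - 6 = 455*a^2 + 910*a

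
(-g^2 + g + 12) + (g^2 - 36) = g - 24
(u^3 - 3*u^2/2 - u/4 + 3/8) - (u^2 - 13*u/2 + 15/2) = u^3 - 5*u^2/2 + 25*u/4 - 57/8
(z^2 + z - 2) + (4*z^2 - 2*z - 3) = 5*z^2 - z - 5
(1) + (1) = 2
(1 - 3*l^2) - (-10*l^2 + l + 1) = 7*l^2 - l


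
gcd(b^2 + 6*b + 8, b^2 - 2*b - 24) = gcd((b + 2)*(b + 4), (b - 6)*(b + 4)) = b + 4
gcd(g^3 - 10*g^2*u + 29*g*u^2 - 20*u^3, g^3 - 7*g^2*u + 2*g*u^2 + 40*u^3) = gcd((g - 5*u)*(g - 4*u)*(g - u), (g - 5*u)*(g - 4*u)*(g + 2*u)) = g^2 - 9*g*u + 20*u^2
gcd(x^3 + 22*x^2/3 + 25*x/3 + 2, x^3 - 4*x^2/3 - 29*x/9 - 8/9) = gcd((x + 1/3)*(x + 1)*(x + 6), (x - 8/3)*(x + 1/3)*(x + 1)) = x^2 + 4*x/3 + 1/3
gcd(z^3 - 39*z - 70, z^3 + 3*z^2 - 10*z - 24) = z + 2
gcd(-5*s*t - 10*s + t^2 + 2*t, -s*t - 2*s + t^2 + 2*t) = t + 2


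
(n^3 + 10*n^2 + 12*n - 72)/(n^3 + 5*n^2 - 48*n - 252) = (n - 2)/(n - 7)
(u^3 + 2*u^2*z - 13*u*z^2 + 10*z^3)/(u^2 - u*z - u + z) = (u^2 + 3*u*z - 10*z^2)/(u - 1)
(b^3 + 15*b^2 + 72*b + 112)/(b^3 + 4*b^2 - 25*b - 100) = (b^2 + 11*b + 28)/(b^2 - 25)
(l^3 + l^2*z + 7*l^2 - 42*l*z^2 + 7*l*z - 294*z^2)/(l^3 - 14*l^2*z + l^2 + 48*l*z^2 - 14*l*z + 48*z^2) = (-l^2 - 7*l*z - 7*l - 49*z)/(-l^2 + 8*l*z - l + 8*z)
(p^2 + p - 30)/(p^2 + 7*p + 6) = (p - 5)/(p + 1)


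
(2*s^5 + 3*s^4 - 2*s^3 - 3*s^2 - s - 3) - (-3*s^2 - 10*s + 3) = 2*s^5 + 3*s^4 - 2*s^3 + 9*s - 6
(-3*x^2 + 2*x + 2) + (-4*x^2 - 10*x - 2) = -7*x^2 - 8*x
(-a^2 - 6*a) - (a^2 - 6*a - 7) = 7 - 2*a^2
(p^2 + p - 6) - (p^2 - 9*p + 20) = 10*p - 26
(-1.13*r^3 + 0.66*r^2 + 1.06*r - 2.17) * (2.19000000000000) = -2.4747*r^3 + 1.4454*r^2 + 2.3214*r - 4.7523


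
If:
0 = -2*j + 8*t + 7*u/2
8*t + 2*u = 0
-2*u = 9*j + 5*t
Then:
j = 0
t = 0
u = 0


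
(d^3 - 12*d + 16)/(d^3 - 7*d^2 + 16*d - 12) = (d + 4)/(d - 3)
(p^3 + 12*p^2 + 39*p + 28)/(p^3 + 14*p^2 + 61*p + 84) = (p + 1)/(p + 3)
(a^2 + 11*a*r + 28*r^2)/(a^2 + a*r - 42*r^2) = (-a - 4*r)/(-a + 6*r)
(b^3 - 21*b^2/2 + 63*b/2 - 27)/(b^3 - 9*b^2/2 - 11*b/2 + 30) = (2*b^2 - 15*b + 18)/(2*b^2 - 3*b - 20)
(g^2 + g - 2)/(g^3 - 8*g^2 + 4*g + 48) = (g - 1)/(g^2 - 10*g + 24)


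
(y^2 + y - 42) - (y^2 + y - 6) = -36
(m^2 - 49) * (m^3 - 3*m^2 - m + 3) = m^5 - 3*m^4 - 50*m^3 + 150*m^2 + 49*m - 147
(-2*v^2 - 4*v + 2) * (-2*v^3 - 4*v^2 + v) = 4*v^5 + 16*v^4 + 10*v^3 - 12*v^2 + 2*v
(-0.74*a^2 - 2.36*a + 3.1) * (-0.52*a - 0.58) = 0.3848*a^3 + 1.6564*a^2 - 0.2432*a - 1.798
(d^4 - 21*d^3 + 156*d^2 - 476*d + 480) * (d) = d^5 - 21*d^4 + 156*d^3 - 476*d^2 + 480*d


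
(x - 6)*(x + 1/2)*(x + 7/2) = x^3 - 2*x^2 - 89*x/4 - 21/2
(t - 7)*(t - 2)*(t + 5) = t^3 - 4*t^2 - 31*t + 70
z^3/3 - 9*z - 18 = (z/3 + 1)*(z - 6)*(z + 3)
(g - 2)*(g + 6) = g^2 + 4*g - 12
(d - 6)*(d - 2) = d^2 - 8*d + 12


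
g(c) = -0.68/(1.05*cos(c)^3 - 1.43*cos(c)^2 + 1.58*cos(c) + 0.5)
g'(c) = -0.68*(3.15*sin(c)*cos(c)^2 - 2.86*sin(c)*cos(c) + 1.58*sin(c))/(1.05*cos(c)^3 - 1.43*cos(c)^2 + 1.58*cos(c) + 0.5)^2 = (-2.142*cos(c)^2 + 1.9448*cos(c) - 1.0744)*sin(c)/(1.05*cos(c)^3 - 1.43*cos(c)^2 + 1.58*cos(c) + 0.5)^2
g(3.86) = 0.35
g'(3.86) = 0.65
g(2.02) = 1.26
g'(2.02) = -7.13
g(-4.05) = 0.54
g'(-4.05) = -1.54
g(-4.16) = 0.78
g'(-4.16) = -2.99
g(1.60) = -1.50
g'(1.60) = -5.53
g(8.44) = 0.69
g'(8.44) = -2.39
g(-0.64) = -0.49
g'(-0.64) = 0.28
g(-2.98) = 0.20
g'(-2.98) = 0.07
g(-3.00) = 0.20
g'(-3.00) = 0.06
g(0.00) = -0.40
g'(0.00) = 0.00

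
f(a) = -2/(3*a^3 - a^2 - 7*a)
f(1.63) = 1.86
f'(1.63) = 23.64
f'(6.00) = 0.00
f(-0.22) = -1.37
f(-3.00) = 0.03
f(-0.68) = -0.60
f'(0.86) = -0.18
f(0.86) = 0.41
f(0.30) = 0.95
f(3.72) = -0.02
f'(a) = -2*(-9*a^2 + 2*a + 7)/(3*a^3 - a^2 - 7*a)^2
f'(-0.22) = -5.75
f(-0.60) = -0.63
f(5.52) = -0.00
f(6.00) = 0.00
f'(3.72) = 0.02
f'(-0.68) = -0.26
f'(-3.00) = 0.03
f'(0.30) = -3.05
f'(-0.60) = -0.50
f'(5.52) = 0.00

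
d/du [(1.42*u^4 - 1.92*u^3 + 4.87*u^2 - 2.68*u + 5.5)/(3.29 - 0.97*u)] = (-4.1322*u^4 + 22.412*u^3 - 23.6743*u^2 + 32.0446*u - 3.4822)/(0.9409*u^2 - 6.3826*u + 10.8241)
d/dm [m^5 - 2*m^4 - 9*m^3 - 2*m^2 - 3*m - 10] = 5*m^4 - 8*m^3 - 27*m^2 - 4*m - 3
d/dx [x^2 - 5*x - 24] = 2*x - 5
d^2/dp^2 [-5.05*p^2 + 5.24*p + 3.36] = -10.1000000000000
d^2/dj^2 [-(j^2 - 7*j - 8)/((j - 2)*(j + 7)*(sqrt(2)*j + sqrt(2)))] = sqrt(2)*(-j^3 + 24*j^2 + 78*j + 242)/(j^6 + 15*j^5 + 33*j^4 - 295*j^3 - 462*j^2 + 2940*j - 2744)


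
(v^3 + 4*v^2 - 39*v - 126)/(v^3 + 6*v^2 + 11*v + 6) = (v^2 + v - 42)/(v^2 + 3*v + 2)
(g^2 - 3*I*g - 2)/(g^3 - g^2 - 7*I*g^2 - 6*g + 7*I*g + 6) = (g - 2*I)/(g^2 - g*(1 + 6*I) + 6*I)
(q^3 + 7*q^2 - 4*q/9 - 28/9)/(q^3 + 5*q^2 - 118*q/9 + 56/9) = (3*q + 2)/(3*q - 4)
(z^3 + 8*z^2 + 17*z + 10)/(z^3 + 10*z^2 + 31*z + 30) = (z + 1)/(z + 3)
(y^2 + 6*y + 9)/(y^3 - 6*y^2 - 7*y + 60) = (y + 3)/(y^2 - 9*y + 20)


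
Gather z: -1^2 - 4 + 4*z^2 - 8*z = 4*z^2 - 8*z - 5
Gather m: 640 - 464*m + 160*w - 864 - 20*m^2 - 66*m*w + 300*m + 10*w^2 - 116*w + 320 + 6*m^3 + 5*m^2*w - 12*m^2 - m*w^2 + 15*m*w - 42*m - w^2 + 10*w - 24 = 6*m^3 + m^2*(5*w - 32) + m*(-w^2 - 51*w - 206) + 9*w^2 + 54*w + 72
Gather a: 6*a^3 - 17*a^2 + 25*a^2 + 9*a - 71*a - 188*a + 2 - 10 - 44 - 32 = 6*a^3 + 8*a^2 - 250*a - 84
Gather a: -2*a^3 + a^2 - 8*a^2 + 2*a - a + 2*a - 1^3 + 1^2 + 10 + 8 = -2*a^3 - 7*a^2 + 3*a + 18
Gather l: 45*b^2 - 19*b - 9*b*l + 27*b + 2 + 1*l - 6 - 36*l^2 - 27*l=45*b^2 + 8*b - 36*l^2 + l*(-9*b - 26) - 4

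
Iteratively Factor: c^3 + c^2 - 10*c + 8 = (c - 2)*(c^2 + 3*c - 4) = (c - 2)*(c - 1)*(c + 4)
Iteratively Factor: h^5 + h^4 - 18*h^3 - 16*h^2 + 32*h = (h - 4)*(h^4 + 5*h^3 + 2*h^2 - 8*h) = (h - 4)*(h + 2)*(h^3 + 3*h^2 - 4*h) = (h - 4)*(h + 2)*(h + 4)*(h^2 - h) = h*(h - 4)*(h + 2)*(h + 4)*(h - 1)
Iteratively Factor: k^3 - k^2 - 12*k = (k - 4)*(k^2 + 3*k) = (k - 4)*(k + 3)*(k)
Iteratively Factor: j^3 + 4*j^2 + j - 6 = (j + 2)*(j^2 + 2*j - 3) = (j + 2)*(j + 3)*(j - 1)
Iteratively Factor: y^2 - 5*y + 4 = (y - 1)*(y - 4)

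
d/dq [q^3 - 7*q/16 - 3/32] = 3*q^2 - 7/16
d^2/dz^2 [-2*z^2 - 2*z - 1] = -4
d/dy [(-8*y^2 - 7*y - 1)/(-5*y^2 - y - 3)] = (-27*y^2 + 38*y + 20)/(25*y^4 + 10*y^3 + 31*y^2 + 6*y + 9)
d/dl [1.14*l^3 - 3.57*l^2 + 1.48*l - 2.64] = 3.42*l^2 - 7.14*l + 1.48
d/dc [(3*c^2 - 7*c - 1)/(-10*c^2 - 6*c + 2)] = (-22*c^2 - 2*c - 5)/(25*c^4 + 30*c^3 - c^2 - 6*c + 1)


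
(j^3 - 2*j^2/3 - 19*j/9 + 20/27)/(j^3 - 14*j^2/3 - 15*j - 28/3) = (j^2 - 2*j + 5/9)/(j^2 - 6*j - 7)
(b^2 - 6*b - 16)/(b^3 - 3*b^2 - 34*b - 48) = 1/(b + 3)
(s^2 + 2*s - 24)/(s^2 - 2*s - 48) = (s - 4)/(s - 8)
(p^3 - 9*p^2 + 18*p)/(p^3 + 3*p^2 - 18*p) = (p - 6)/(p + 6)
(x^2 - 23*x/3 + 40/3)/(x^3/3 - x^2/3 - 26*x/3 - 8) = (-3*x^2 + 23*x - 40)/(-x^3 + x^2 + 26*x + 24)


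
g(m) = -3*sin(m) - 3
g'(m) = -3*cos(m)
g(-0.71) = -1.04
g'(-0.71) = -2.28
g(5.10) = -0.22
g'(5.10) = -1.13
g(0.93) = -5.40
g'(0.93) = -1.79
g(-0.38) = -1.89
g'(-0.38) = -2.79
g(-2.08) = -0.38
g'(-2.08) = 1.46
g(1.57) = -6.00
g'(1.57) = -0.00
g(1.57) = -6.00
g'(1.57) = -0.00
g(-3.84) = -4.93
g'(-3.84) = 2.30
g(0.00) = -3.00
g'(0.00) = -3.00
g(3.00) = -3.42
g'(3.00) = 2.97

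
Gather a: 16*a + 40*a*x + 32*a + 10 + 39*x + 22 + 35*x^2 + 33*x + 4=a*(40*x + 48) + 35*x^2 + 72*x + 36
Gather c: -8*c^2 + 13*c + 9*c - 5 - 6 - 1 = -8*c^2 + 22*c - 12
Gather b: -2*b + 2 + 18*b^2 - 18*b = 18*b^2 - 20*b + 2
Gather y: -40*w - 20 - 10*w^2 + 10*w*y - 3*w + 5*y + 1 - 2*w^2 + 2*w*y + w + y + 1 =-12*w^2 - 42*w + y*(12*w + 6) - 18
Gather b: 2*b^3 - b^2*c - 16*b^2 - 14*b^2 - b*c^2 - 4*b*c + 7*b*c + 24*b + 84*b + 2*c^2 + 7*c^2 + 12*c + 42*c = 2*b^3 + b^2*(-c - 30) + b*(-c^2 + 3*c + 108) + 9*c^2 + 54*c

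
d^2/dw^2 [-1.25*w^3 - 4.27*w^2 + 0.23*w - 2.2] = -7.5*w - 8.54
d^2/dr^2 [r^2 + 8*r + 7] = 2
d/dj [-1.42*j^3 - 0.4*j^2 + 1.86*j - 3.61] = -4.26*j^2 - 0.8*j + 1.86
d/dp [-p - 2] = -1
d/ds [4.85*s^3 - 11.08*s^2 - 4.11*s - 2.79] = 14.55*s^2 - 22.16*s - 4.11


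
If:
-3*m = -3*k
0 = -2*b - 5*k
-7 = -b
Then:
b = 7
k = -14/5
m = -14/5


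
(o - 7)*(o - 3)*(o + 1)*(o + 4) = o^4 - 5*o^3 - 25*o^2 + 65*o + 84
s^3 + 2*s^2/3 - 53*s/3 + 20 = (s - 3)*(s - 4/3)*(s + 5)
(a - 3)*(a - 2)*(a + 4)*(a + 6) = a^4 + 5*a^3 - 20*a^2 - 60*a + 144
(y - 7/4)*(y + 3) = y^2 + 5*y/4 - 21/4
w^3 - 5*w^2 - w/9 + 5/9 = (w - 5)*(w - 1/3)*(w + 1/3)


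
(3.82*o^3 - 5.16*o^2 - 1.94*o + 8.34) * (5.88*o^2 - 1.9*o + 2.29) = 22.4616*o^5 - 37.5988*o^4 + 7.1446*o^3 + 40.9088*o^2 - 20.2886*o + 19.0986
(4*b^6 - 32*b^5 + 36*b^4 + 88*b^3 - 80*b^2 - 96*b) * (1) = 4*b^6 - 32*b^5 + 36*b^4 + 88*b^3 - 80*b^2 - 96*b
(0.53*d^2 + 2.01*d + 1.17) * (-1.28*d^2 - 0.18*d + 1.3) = -0.6784*d^4 - 2.6682*d^3 - 1.1704*d^2 + 2.4024*d + 1.521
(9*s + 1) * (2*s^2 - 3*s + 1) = 18*s^3 - 25*s^2 + 6*s + 1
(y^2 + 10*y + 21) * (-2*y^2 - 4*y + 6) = -2*y^4 - 24*y^3 - 76*y^2 - 24*y + 126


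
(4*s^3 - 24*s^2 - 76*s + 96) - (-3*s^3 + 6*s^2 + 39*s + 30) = 7*s^3 - 30*s^2 - 115*s + 66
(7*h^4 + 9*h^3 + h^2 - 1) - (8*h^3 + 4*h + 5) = 7*h^4 + h^3 + h^2 - 4*h - 6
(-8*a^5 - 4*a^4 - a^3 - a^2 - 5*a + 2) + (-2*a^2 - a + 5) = -8*a^5 - 4*a^4 - a^3 - 3*a^2 - 6*a + 7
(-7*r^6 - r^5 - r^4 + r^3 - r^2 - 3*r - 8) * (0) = 0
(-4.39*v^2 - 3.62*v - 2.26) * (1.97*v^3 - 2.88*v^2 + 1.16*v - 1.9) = -8.6483*v^5 + 5.5118*v^4 + 0.881*v^3 + 10.6506*v^2 + 4.2564*v + 4.294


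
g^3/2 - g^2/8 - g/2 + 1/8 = (g/2 + 1/2)*(g - 1)*(g - 1/4)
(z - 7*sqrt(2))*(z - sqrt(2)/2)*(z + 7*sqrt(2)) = z^3 - sqrt(2)*z^2/2 - 98*z + 49*sqrt(2)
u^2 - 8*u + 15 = (u - 5)*(u - 3)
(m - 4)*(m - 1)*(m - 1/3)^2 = m^4 - 17*m^3/3 + 67*m^2/9 - 29*m/9 + 4/9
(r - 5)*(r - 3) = r^2 - 8*r + 15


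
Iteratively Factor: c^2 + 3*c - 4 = (c + 4)*(c - 1)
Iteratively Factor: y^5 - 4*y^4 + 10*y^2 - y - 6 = (y + 1)*(y^4 - 5*y^3 + 5*y^2 + 5*y - 6) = (y + 1)^2*(y^3 - 6*y^2 + 11*y - 6) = (y - 1)*(y + 1)^2*(y^2 - 5*y + 6) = (y - 3)*(y - 1)*(y + 1)^2*(y - 2)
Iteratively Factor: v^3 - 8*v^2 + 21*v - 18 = (v - 2)*(v^2 - 6*v + 9) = (v - 3)*(v - 2)*(v - 3)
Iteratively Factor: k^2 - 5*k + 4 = (k - 4)*(k - 1)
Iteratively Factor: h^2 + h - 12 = (h + 4)*(h - 3)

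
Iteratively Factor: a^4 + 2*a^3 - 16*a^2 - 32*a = (a)*(a^3 + 2*a^2 - 16*a - 32) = a*(a + 4)*(a^2 - 2*a - 8) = a*(a - 4)*(a + 4)*(a + 2)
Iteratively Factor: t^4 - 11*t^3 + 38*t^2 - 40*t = (t - 2)*(t^3 - 9*t^2 + 20*t) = (t - 5)*(t - 2)*(t^2 - 4*t) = t*(t - 5)*(t - 2)*(t - 4)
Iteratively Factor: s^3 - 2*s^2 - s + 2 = (s - 1)*(s^2 - s - 2) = (s - 1)*(s + 1)*(s - 2)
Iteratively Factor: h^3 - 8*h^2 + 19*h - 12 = (h - 4)*(h^2 - 4*h + 3) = (h - 4)*(h - 1)*(h - 3)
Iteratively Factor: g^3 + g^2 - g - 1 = (g - 1)*(g^2 + 2*g + 1) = (g - 1)*(g + 1)*(g + 1)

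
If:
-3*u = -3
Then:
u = 1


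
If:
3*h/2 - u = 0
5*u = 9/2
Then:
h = 3/5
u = 9/10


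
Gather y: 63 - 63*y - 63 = -63*y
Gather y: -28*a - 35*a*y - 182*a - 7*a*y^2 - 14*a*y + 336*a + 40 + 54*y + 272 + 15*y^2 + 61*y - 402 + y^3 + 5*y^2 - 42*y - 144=126*a + y^3 + y^2*(20 - 7*a) + y*(73 - 49*a) - 234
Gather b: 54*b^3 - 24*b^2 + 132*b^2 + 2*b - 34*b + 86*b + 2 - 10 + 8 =54*b^3 + 108*b^2 + 54*b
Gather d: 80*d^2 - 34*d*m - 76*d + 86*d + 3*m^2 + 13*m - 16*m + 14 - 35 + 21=80*d^2 + d*(10 - 34*m) + 3*m^2 - 3*m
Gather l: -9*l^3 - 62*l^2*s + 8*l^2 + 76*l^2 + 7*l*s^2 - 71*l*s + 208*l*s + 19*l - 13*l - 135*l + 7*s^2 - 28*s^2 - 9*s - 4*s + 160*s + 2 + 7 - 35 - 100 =-9*l^3 + l^2*(84 - 62*s) + l*(7*s^2 + 137*s - 129) - 21*s^2 + 147*s - 126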